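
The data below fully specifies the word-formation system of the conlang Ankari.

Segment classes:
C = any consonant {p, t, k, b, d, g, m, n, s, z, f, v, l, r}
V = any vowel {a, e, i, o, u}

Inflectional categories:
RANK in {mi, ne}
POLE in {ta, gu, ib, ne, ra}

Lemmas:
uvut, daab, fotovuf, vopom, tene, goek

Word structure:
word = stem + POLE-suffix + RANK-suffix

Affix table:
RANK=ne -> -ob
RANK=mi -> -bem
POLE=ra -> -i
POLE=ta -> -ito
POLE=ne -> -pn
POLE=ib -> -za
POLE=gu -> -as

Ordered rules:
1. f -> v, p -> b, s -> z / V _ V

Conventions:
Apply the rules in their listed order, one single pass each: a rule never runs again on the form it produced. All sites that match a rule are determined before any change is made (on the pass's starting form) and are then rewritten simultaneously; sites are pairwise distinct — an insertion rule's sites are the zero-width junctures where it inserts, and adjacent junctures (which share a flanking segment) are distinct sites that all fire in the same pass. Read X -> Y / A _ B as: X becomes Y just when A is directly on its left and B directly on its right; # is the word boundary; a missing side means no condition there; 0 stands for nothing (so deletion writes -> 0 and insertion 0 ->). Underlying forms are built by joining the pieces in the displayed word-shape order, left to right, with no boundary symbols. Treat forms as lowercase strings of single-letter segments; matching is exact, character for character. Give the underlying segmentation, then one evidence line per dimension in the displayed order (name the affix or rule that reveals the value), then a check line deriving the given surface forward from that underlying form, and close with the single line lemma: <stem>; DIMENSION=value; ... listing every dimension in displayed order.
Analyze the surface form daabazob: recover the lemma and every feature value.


underlying: daab-as-ob
RANK=ne - signalled by the affix -ob
POLE=gu - signalled by the affix -as
check: daabasob -> daabazob
lemma: daab; RANK=ne; POLE=gu


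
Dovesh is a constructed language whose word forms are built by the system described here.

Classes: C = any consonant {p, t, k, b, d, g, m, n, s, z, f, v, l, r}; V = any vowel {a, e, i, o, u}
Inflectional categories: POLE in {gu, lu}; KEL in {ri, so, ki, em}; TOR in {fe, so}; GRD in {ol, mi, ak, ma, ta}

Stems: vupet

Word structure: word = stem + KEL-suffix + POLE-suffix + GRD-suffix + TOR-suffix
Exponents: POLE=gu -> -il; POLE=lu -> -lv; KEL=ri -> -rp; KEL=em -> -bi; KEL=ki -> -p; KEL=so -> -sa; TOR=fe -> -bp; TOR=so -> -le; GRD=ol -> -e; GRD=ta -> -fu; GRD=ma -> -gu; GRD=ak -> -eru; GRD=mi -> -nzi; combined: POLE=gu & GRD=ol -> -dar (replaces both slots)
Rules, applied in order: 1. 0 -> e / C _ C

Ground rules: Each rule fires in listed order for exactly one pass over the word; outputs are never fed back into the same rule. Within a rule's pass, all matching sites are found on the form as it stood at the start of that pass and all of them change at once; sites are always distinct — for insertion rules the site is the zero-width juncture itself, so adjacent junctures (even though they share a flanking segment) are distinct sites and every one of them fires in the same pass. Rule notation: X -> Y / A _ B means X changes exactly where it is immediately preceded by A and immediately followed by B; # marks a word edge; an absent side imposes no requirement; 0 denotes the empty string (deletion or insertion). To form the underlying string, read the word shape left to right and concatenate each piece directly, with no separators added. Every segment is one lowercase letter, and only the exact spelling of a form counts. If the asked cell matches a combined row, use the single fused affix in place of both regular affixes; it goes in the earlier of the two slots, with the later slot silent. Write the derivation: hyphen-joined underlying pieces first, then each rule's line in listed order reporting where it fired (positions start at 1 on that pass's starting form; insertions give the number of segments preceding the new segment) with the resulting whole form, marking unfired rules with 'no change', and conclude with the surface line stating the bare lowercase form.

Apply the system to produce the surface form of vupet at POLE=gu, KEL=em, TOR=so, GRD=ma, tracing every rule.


underlying: vupet-bi-il-gu-le
1. 0 -> e / C _ C: inserts after position(s) 5, 9: vupetebiilegule
surface: vupetebiilegule


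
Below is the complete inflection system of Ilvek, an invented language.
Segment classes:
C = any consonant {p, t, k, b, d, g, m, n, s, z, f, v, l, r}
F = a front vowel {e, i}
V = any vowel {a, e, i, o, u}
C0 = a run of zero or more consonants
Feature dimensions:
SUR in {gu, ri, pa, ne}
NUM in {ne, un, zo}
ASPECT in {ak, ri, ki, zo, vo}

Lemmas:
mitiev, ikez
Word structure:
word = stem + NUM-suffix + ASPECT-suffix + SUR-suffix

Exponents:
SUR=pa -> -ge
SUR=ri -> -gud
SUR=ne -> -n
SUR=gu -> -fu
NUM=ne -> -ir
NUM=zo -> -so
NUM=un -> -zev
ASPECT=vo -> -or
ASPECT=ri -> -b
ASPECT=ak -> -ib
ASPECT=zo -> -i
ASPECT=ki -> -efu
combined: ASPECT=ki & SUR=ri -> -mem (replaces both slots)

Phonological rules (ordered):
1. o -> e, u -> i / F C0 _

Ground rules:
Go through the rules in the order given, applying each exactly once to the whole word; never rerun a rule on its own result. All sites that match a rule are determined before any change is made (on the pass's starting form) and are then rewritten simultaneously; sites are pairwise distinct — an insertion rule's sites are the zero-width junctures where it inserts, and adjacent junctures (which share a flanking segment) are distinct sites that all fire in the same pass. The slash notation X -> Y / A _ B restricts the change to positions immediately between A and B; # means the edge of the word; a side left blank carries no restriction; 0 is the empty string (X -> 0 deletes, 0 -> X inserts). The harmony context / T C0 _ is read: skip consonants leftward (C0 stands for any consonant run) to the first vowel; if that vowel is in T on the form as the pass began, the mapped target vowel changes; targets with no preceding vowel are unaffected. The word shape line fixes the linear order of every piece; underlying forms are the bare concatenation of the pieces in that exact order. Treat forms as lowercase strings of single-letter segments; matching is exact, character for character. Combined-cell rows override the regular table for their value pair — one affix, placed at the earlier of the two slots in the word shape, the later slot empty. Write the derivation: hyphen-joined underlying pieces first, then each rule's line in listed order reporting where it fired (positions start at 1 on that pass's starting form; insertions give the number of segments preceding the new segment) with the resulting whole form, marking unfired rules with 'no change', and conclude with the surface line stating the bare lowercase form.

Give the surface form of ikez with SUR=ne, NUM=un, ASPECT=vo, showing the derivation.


underlying: ikez-zev-or-n
1. o -> e, u -> i / F C0 _: fires at position(s) 8: ikezzevern
surface: ikezzevern


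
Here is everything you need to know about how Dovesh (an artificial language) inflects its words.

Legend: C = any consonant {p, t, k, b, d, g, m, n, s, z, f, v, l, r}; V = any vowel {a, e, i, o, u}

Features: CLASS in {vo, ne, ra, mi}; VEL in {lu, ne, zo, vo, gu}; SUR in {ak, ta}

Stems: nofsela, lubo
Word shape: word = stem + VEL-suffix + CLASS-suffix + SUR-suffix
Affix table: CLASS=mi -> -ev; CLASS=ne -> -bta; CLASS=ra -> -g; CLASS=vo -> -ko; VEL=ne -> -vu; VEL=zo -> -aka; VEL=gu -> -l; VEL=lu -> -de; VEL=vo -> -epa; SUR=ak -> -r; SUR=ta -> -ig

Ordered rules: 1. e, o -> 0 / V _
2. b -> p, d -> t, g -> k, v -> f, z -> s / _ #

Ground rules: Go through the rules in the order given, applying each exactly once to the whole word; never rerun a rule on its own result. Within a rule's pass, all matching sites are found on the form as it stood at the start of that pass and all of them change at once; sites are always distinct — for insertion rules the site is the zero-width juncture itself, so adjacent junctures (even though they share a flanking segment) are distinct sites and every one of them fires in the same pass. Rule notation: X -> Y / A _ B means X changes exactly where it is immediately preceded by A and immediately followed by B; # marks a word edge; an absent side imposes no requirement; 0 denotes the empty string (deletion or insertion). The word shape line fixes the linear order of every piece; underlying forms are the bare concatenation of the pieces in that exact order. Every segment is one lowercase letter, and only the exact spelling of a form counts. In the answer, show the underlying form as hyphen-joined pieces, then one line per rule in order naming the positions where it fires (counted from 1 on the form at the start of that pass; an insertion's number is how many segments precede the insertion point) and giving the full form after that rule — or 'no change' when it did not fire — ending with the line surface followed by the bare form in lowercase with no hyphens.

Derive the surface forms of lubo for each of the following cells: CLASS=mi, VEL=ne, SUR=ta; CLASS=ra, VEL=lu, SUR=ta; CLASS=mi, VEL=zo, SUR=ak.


cell CLASS=mi, VEL=ne, SUR=ta:
underlying: lubo-vu-ev-ig
1. e, o -> 0 / V _: fires at position(s) 7: lubovuvig
2. b -> p, d -> t, g -> k, v -> f, z -> s / _ #: fires at position(s) 9: lubovuvik
surface: lubovuvik

cell CLASS=ra, VEL=lu, SUR=ta:
underlying: lubo-de-g-ig
1. e, o -> 0 / V _: no change
2. b -> p, d -> t, g -> k, v -> f, z -> s / _ #: fires at position(s) 9: lubodegik
surface: lubodegik

cell CLASS=mi, VEL=zo, SUR=ak:
underlying: lubo-aka-ev-r
1. e, o -> 0 / V _: fires at position(s) 8: luboakavr
2. b -> p, d -> t, g -> k, v -> f, z -> s / _ #: no change
surface: luboakavr


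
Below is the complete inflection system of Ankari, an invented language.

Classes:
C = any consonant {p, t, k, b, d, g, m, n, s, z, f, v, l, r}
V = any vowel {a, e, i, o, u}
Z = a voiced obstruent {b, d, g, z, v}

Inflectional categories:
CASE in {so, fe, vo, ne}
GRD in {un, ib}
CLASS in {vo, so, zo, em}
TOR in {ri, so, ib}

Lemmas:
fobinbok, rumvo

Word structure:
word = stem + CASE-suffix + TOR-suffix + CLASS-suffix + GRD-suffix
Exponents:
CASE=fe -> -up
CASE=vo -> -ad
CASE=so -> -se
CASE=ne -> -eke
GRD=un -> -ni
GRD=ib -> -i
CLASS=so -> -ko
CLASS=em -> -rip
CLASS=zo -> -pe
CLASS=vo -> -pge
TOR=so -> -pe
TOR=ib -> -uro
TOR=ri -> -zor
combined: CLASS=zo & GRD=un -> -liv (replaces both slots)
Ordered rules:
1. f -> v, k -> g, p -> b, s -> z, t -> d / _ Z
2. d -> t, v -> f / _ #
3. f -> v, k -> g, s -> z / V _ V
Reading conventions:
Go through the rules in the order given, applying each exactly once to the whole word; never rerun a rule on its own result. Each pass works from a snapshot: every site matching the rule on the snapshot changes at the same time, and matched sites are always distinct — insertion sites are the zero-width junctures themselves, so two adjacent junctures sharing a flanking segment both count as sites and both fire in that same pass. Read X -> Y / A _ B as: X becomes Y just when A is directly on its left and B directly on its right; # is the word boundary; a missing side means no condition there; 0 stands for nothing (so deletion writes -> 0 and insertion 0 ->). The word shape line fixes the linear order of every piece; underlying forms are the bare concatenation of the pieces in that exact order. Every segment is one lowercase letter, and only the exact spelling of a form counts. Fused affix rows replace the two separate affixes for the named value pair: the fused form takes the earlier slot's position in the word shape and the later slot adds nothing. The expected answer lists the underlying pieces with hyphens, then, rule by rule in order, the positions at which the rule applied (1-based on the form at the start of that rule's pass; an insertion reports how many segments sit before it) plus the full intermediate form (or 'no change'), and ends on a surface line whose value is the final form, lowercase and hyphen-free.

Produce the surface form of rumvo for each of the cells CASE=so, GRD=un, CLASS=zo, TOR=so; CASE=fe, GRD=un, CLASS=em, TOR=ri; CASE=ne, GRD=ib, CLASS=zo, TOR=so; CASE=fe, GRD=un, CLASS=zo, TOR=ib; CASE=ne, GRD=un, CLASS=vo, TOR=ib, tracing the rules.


cell CASE=so, GRD=un, CLASS=zo, TOR=so:
underlying: rumvo-se-pe-liv
1. f -> v, k -> g, p -> b, s -> z, t -> d / _ Z: no change
2. d -> t, v -> f / _ #: fires at position(s) 12: rumvosepelif
3. f -> v, k -> g, s -> z / V _ V: fires at position(s) 6: rumvozepelif
surface: rumvozepelif

cell CASE=fe, GRD=un, CLASS=em, TOR=ri:
underlying: rumvo-up-zor-rip-ni
1. f -> v, k -> g, p -> b, s -> z, t -> d / _ Z: fires at position(s) 7: rumvoubzorripni
2. d -> t, v -> f / _ #: no change
3. f -> v, k -> g, s -> z / V _ V: no change
surface: rumvoubzorripni

cell CASE=ne, GRD=ib, CLASS=zo, TOR=so:
underlying: rumvo-eke-pe-pe-i
1. f -> v, k -> g, p -> b, s -> z, t -> d / _ Z: no change
2. d -> t, v -> f / _ #: no change
3. f -> v, k -> g, s -> z / V _ V: fires at position(s) 7: rumvoegepepei
surface: rumvoegepepei

cell CASE=fe, GRD=un, CLASS=zo, TOR=ib:
underlying: rumvo-up-uro-liv
1. f -> v, k -> g, p -> b, s -> z, t -> d / _ Z: no change
2. d -> t, v -> f / _ #: fires at position(s) 13: rumvoupurolif
3. f -> v, k -> g, s -> z / V _ V: no change
surface: rumvoupurolif

cell CASE=ne, GRD=un, CLASS=vo, TOR=ib:
underlying: rumvo-eke-uro-pge-ni
1. f -> v, k -> g, p -> b, s -> z, t -> d / _ Z: fires at position(s) 12: rumvoekeurobgeni
2. d -> t, v -> f / _ #: no change
3. f -> v, k -> g, s -> z / V _ V: fires at position(s) 7: rumvoegeurobgeni
surface: rumvoegeurobgeni


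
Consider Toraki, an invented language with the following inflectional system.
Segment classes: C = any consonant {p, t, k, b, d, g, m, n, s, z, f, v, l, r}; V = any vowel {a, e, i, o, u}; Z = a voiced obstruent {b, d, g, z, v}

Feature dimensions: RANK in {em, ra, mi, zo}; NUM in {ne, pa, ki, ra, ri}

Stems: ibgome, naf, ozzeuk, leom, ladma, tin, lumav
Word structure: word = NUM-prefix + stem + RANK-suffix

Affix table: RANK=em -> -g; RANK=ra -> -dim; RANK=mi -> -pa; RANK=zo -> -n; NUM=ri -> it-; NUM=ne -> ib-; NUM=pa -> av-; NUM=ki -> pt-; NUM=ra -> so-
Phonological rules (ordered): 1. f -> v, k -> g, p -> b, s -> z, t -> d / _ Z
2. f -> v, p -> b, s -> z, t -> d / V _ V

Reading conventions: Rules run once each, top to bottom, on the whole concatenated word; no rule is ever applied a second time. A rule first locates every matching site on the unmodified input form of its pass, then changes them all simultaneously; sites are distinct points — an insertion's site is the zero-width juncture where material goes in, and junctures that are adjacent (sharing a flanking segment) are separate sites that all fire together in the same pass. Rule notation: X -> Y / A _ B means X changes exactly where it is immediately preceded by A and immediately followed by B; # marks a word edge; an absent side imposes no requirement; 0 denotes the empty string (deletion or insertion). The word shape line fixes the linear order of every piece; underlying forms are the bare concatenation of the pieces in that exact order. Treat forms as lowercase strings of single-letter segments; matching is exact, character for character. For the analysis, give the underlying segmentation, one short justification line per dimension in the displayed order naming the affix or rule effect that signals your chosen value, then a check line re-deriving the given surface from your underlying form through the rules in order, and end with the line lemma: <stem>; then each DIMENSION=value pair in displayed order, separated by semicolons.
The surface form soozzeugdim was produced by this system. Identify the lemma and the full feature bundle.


underlying: so-ozzeuk-dim
RANK=ra - signalled by the affix -dim
NUM=ra - signalled by the affix so-
check: soozzeukdim -> soozzeugdim -> soozzeugdim
lemma: ozzeuk; RANK=ra; NUM=ra


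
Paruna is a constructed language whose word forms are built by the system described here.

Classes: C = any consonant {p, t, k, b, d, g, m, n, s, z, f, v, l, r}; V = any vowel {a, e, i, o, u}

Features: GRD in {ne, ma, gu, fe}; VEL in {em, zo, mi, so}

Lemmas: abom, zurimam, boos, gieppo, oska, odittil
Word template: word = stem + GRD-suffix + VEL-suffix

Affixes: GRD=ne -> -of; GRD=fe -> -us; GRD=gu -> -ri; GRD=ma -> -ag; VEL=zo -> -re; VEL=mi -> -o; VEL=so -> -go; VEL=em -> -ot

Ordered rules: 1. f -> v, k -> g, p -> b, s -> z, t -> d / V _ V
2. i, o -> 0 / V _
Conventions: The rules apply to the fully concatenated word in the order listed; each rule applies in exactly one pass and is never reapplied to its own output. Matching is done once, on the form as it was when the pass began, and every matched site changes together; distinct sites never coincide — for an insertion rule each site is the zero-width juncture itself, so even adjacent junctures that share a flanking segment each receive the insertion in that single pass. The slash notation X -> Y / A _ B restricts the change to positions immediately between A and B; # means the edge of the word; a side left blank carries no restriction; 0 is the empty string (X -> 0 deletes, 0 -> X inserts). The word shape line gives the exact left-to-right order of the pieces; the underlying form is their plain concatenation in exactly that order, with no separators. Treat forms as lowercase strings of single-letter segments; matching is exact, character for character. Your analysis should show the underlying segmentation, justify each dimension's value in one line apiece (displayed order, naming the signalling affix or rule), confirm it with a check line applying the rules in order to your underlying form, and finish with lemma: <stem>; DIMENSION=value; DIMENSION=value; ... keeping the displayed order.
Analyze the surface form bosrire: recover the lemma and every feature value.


underlying: boos-ri-re
GRD=gu - signalled by the affix -ri
VEL=zo - signalled by the affix -re
check: boosrire -> boosrire -> bosrire
lemma: boos; GRD=gu; VEL=zo


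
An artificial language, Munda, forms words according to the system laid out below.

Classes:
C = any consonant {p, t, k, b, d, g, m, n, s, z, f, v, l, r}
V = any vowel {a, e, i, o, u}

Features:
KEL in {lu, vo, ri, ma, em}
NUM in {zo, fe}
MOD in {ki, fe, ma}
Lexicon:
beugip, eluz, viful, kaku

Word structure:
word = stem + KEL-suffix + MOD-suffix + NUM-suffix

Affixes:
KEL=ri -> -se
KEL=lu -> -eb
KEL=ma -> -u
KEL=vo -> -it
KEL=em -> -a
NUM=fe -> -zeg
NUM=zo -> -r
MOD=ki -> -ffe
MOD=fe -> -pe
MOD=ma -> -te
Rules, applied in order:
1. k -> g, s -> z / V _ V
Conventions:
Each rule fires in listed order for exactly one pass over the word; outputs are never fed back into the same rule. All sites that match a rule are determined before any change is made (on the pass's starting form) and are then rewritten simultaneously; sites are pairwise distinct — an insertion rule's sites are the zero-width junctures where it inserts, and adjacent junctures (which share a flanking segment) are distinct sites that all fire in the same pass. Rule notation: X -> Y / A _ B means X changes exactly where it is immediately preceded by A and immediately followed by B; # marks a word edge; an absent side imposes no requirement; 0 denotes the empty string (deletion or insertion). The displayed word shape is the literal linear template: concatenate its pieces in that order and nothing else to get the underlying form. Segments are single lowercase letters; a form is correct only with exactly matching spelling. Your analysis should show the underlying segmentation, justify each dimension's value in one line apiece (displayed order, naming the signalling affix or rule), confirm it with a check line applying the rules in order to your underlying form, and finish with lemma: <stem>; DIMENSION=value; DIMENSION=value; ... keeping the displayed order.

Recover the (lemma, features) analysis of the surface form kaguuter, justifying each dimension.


underlying: kaku-u-te-r
KEL=ma - signalled by the affix -u
NUM=zo - signalled by the affix -r
MOD=ma - signalled by the affix -te
check: kakuuter -> kaguuter
lemma: kaku; KEL=ma; NUM=zo; MOD=ma


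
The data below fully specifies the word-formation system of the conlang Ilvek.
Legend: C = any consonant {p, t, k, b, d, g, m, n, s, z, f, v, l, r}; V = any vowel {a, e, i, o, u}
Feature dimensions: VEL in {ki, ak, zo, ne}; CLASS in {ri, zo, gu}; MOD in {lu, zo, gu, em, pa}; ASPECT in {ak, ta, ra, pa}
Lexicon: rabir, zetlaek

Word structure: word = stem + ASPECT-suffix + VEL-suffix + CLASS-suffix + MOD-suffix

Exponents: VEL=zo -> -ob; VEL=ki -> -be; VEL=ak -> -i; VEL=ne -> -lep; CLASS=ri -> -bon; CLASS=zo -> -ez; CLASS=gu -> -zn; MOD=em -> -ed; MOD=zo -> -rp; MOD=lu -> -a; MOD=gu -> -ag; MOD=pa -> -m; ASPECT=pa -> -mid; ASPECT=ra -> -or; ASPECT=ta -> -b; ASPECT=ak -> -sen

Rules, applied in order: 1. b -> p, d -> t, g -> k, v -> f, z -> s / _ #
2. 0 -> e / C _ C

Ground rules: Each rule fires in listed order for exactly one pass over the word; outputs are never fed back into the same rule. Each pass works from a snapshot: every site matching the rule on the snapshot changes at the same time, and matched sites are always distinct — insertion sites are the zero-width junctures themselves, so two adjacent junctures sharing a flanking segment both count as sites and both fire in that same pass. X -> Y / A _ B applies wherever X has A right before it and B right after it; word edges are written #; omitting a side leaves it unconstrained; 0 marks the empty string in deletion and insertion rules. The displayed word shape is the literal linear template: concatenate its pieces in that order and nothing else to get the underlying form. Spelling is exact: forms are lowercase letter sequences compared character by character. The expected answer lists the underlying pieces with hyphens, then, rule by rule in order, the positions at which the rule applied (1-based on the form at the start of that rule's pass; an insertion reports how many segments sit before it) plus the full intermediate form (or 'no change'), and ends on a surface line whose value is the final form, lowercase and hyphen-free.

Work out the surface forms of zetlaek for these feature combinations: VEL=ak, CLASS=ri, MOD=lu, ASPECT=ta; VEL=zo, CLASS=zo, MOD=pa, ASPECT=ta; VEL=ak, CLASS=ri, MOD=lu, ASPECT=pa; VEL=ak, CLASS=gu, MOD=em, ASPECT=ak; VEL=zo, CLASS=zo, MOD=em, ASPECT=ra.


cell VEL=ak, CLASS=ri, MOD=lu, ASPECT=ta:
underlying: zetlaek-b-i-bon-a
1. b -> p, d -> t, g -> k, v -> f, z -> s / _ #: no change
2. 0 -> e / C _ C: inserts after position(s) 3, 7: zetelaekebibona
surface: zetelaekebibona

cell VEL=zo, CLASS=zo, MOD=pa, ASPECT=ta:
underlying: zetlaek-b-ob-ez-m
1. b -> p, d -> t, g -> k, v -> f, z -> s / _ #: no change
2. 0 -> e / C _ C: inserts after position(s) 3, 7, 12: zetelaekebobezem
surface: zetelaekebobezem

cell VEL=ak, CLASS=ri, MOD=lu, ASPECT=pa:
underlying: zetlaek-mid-i-bon-a
1. b -> p, d -> t, g -> k, v -> f, z -> s / _ #: no change
2. 0 -> e / C _ C: inserts after position(s) 3, 7: zetelaekemidibona
surface: zetelaekemidibona

cell VEL=ak, CLASS=gu, MOD=em, ASPECT=ak:
underlying: zetlaek-sen-i-zn-ed
1. b -> p, d -> t, g -> k, v -> f, z -> s / _ #: fires at position(s) 15: zetlaekseniznet
2. 0 -> e / C _ C: inserts after position(s) 3, 7, 12: zetelaekesenizenet
surface: zetelaekesenizenet

cell VEL=zo, CLASS=zo, MOD=em, ASPECT=ra:
underlying: zetlaek-or-ob-ez-ed
1. b -> p, d -> t, g -> k, v -> f, z -> s / _ #: fires at position(s) 15: zetlaekorobezet
2. 0 -> e / C _ C: inserts after position(s) 3: zetelaekorobezet
surface: zetelaekorobezet


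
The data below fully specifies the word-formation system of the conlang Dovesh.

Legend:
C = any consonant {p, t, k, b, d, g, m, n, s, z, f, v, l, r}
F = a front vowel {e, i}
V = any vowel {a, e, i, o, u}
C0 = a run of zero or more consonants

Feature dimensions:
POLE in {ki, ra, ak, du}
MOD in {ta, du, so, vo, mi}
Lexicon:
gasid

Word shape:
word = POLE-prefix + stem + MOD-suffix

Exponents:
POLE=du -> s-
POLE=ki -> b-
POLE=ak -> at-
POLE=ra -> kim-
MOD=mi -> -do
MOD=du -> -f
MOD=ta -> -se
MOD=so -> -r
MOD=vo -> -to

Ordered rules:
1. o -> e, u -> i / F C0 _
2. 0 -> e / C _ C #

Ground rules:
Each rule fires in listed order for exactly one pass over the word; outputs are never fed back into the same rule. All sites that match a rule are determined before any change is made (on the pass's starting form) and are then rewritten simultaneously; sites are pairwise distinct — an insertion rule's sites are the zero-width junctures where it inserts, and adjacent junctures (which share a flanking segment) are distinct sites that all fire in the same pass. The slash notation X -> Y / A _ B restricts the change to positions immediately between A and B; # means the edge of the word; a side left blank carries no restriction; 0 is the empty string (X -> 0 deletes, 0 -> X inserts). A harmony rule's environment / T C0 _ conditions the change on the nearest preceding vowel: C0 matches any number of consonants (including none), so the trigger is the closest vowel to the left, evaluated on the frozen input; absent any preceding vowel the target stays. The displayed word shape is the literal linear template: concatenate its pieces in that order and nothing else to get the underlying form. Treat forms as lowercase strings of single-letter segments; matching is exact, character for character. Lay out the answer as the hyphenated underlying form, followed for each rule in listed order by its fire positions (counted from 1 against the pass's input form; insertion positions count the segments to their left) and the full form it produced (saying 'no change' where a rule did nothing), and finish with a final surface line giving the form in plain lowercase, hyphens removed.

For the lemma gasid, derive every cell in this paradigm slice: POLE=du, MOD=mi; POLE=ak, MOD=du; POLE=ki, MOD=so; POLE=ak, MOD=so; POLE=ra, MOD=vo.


cell POLE=du, MOD=mi:
underlying: s-gasid-do
1. o -> e, u -> i / F C0 _: fires at position(s) 8: sgasidde
2. 0 -> e / C _ C #: no change
surface: sgasidde

cell POLE=ak, MOD=du:
underlying: at-gasid-f
1. o -> e, u -> i / F C0 _: no change
2. 0 -> e / C _ C #: inserts after position(s) 7: atgasidef
surface: atgasidef

cell POLE=ki, MOD=so:
underlying: b-gasid-r
1. o -> e, u -> i / F C0 _: no change
2. 0 -> e / C _ C #: inserts after position(s) 6: bgasider
surface: bgasider

cell POLE=ak, MOD=so:
underlying: at-gasid-r
1. o -> e, u -> i / F C0 _: no change
2. 0 -> e / C _ C #: inserts after position(s) 7: atgasider
surface: atgasider

cell POLE=ra, MOD=vo:
underlying: kim-gasid-to
1. o -> e, u -> i / F C0 _: fires at position(s) 10: kimgasidte
2. 0 -> e / C _ C #: no change
surface: kimgasidte


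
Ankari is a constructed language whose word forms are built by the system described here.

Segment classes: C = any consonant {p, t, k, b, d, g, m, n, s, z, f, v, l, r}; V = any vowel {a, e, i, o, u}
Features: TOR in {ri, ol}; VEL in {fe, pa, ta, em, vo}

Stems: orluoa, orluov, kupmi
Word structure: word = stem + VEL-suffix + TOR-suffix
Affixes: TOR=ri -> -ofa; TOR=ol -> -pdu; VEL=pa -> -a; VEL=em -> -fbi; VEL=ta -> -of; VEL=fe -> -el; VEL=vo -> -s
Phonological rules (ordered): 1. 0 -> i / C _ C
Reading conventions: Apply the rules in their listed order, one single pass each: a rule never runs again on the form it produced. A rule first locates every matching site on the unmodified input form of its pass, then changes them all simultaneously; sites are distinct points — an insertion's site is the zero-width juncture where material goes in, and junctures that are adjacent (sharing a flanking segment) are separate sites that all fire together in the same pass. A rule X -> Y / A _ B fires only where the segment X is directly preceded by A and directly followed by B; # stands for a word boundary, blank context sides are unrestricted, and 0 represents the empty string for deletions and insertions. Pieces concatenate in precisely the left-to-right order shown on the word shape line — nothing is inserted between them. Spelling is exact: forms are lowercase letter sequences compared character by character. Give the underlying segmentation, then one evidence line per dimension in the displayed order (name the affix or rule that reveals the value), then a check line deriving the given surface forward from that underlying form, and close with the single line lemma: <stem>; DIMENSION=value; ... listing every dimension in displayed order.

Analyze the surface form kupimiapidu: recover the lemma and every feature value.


underlying: kupmi-a-pdu
TOR=ol - signalled by the affix -pdu
VEL=pa - signalled by the affix -a
check: kupmiapdu -> kupimiapidu
lemma: kupmi; TOR=ol; VEL=pa


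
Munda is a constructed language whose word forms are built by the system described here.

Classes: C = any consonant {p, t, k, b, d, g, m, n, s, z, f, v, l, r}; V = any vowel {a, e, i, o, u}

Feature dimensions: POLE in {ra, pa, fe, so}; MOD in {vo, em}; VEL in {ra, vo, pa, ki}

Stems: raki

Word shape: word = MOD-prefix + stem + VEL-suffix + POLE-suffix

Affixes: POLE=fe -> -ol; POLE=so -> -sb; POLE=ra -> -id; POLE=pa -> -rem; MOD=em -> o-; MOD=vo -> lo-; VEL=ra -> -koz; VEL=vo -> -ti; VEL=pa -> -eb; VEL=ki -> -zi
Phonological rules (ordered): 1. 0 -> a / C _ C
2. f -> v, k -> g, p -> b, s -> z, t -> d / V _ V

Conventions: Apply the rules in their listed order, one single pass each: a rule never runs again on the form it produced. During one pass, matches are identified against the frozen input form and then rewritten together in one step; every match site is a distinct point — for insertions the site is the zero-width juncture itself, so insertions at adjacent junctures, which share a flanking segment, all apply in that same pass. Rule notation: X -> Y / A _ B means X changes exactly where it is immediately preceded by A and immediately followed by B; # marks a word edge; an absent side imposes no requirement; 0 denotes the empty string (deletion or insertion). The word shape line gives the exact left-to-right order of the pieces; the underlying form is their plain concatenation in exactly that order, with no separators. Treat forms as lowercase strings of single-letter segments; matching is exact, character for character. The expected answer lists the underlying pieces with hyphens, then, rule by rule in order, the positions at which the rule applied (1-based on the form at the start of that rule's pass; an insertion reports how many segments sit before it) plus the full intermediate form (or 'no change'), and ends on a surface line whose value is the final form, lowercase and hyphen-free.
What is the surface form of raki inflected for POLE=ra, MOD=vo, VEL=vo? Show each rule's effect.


underlying: lo-raki-ti-id
1. 0 -> a / C _ C: no change
2. f -> v, k -> g, p -> b, s -> z, t -> d / V _ V: fires at position(s) 5, 7: loragidiid
surface: loragidiid


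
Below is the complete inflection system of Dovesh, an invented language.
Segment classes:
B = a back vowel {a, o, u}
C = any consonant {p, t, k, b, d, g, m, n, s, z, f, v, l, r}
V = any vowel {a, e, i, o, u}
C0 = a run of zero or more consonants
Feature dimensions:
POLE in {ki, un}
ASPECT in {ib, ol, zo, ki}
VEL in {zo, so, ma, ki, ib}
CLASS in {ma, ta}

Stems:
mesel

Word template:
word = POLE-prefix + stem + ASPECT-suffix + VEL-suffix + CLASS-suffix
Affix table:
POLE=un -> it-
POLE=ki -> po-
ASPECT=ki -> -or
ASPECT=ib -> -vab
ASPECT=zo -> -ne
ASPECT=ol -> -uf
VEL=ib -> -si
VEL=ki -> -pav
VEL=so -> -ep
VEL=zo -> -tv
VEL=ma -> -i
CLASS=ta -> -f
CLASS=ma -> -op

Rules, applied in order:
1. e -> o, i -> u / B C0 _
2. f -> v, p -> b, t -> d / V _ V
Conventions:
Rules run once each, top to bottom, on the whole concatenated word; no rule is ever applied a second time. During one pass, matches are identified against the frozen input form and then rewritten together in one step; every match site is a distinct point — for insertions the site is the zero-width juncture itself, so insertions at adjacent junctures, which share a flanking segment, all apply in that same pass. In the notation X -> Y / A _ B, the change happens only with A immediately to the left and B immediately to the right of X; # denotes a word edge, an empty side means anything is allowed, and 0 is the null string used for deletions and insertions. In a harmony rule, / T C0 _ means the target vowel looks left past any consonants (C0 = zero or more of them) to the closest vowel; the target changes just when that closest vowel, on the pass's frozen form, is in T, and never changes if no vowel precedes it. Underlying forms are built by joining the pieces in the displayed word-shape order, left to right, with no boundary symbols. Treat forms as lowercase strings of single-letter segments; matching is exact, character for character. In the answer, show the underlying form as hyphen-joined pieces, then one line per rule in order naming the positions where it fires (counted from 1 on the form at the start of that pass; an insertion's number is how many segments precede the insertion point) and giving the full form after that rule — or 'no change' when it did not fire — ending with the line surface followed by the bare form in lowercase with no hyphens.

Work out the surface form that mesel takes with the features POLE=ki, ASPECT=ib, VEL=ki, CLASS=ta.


underlying: po-mesel-vab-pav-f
1. e -> o, i -> u / B C0 _: fires at position(s) 4: pomoselvabpavf
2. f -> v, p -> b, t -> d / V _ V: no change
surface: pomoselvabpavf


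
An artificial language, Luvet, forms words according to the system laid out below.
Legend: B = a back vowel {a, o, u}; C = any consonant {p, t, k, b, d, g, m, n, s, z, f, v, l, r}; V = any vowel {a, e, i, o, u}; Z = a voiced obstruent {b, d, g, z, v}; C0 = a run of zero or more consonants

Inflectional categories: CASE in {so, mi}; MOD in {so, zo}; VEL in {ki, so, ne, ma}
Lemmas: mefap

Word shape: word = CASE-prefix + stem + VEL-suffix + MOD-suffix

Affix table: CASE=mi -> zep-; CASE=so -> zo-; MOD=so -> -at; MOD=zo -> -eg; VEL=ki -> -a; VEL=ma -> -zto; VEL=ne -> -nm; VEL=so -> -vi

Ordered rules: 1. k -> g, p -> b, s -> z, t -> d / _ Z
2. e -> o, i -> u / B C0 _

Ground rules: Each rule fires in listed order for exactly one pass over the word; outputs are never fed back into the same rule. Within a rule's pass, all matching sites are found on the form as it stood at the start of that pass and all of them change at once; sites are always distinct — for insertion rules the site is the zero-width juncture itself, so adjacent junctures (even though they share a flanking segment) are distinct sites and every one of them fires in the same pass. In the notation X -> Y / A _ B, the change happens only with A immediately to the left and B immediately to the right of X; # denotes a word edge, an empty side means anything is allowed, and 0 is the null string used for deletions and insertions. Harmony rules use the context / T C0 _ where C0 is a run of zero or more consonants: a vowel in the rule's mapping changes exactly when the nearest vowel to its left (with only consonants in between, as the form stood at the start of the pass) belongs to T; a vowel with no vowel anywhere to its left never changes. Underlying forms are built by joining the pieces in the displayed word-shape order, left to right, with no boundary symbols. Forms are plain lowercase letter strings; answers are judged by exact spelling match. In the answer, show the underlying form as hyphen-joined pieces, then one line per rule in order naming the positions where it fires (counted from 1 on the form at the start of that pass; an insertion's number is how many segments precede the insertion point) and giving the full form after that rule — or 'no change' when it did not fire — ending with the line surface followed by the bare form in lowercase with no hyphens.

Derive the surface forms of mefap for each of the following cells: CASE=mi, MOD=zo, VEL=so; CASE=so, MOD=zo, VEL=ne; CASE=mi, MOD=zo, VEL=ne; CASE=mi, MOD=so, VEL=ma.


cell CASE=mi, MOD=zo, VEL=so:
underlying: zep-mefap-vi-eg
1. k -> g, p -> b, s -> z, t -> d / _ Z: fires at position(s) 8: zepmefabvieg
2. e -> o, i -> u / B C0 _: fires at position(s) 10: zepmefabvueg
surface: zepmefabvueg

cell CASE=so, MOD=zo, VEL=ne:
underlying: zo-mefap-nm-eg
1. k -> g, p -> b, s -> z, t -> d / _ Z: no change
2. e -> o, i -> u / B C0 _: fires at position(s) 4, 10: zomofapnmog
surface: zomofapnmog

cell CASE=mi, MOD=zo, VEL=ne:
underlying: zep-mefap-nm-eg
1. k -> g, p -> b, s -> z, t -> d / _ Z: no change
2. e -> o, i -> u / B C0 _: fires at position(s) 11: zepmefapnmog
surface: zepmefapnmog

cell CASE=mi, MOD=so, VEL=ma:
underlying: zep-mefap-zto-at
1. k -> g, p -> b, s -> z, t -> d / _ Z: fires at position(s) 8: zepmefabztoat
2. e -> o, i -> u / B C0 _: no change
surface: zepmefabztoat


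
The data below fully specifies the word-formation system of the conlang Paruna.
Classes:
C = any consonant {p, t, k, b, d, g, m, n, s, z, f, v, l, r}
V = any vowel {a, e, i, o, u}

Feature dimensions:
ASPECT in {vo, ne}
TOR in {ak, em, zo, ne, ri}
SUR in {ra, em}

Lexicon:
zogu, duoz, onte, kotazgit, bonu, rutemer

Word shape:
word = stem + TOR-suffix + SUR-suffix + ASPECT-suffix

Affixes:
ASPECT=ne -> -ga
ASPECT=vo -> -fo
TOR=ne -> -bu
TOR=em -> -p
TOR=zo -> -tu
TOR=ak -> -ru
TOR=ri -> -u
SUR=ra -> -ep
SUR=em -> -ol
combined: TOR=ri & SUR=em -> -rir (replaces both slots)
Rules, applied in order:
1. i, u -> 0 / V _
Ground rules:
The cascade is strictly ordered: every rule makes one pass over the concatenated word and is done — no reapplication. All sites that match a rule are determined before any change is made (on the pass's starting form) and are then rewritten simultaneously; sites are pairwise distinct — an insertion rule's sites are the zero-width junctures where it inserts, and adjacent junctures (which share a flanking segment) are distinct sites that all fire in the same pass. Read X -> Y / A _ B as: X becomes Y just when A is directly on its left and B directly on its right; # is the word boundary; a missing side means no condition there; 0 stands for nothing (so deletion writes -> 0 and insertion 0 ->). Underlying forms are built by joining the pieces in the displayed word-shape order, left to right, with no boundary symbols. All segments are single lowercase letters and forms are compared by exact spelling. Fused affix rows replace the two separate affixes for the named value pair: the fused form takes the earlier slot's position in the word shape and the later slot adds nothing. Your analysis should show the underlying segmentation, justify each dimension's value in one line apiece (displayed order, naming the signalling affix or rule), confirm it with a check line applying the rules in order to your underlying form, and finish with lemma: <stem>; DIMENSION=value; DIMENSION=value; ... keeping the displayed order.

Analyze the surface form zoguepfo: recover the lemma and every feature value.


underlying: zogu-u-ep-fo
ASPECT=vo - signalled by the affix -fo
TOR=ri - signalled by the affix -u
SUR=ra - signalled by the affix -ep
check: zoguuepfo -> zoguepfo
lemma: zogu; ASPECT=vo; TOR=ri; SUR=ra


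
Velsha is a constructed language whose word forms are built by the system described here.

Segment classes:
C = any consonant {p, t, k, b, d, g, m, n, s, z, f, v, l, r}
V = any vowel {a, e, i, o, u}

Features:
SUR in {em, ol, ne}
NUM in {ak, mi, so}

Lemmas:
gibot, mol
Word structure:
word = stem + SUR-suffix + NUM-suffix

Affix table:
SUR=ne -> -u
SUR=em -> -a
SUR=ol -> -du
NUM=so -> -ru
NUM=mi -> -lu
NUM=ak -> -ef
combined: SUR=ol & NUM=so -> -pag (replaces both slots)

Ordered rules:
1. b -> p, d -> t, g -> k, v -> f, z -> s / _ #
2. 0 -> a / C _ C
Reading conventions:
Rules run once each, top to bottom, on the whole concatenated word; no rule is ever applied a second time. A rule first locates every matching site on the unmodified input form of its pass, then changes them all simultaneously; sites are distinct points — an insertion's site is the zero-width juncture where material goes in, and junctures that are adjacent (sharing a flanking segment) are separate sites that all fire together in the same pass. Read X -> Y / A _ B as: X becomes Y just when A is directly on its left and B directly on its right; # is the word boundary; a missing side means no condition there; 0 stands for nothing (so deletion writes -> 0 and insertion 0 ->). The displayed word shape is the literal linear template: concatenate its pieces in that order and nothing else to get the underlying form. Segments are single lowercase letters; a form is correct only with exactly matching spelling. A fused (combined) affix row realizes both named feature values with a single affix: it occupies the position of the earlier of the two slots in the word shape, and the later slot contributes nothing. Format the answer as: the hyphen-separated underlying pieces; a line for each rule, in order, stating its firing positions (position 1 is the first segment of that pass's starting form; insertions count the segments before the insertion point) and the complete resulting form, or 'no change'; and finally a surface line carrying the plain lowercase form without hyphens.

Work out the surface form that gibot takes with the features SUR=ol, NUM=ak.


underlying: gibot-du-ef
1. b -> p, d -> t, g -> k, v -> f, z -> s / _ #: no change
2. 0 -> a / C _ C: inserts after position(s) 5: gibotaduef
surface: gibotaduef
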